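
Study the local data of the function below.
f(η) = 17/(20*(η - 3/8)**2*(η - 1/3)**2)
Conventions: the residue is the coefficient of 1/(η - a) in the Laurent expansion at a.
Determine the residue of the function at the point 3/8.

At the order-2 pole 3/8 set g(η) = (η - (3/8))^2*f(η) = 17/(20*(η - 1/3)**2).
Order-2 pole: residue = g'(a); g'(3/8) = -117504/5, so the residue is -117504/5.

The residue is -117504/5.


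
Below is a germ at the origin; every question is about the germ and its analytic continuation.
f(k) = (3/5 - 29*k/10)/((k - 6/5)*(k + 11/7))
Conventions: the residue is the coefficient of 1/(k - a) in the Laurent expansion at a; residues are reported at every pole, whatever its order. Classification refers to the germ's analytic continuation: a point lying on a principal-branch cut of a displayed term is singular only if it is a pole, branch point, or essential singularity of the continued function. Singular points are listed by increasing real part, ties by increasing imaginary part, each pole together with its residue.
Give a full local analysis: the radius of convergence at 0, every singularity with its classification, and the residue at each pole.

Radius of convergence at 0: 6/5.
At -11/7: a pole of order 1; residue -361/194.
At 6/5: a pole of order 1; residue -504/485.

Denominator factor (k + 11/7): pole of order 1 at -11/7, modulus 11/7.
Denominator factor (k - 6/5): pole of order 1 at 6/5, modulus 6/5.
The radius of convergence is the smallest modulus among the singular points: 6/5.
At the order-1 pole -11/7 set g(k) = (k - (-11/7))*f(k) = (3/5 - 29*k/10)/(k - 6/5).
Simple pole: residue = g(a) at a = -11/7, which is -361/194.
At the order-1 pole 6/5 set g(k) = (k - (6/5))*f(k) = (3/5 - 29*k/10)/(k + 11/7).
Simple pole: residue = g(a) at a = 6/5, which is -504/485.
List the singular points by increasing real part (a conjugate pair: the negative imaginary part first).


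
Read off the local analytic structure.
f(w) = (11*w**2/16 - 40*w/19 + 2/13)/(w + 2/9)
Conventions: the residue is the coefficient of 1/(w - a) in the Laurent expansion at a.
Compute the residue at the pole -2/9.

At the order-1 pole -2/9 set g(w) = (w - (-2/9))*f(w) = 11*w**2/16 - 40*w/19 + 2/13.
Simple pole: residue = g(a) at a = -2/9, which is 52469/80028.

The residue is 52469/80028.


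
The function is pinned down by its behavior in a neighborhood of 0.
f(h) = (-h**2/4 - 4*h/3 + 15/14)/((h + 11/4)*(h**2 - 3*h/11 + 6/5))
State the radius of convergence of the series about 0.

The radius of convergence is (1/5)*sqrt(30).

Denominator factor (h + 11/4): pole of order 1 at -11/4, modulus 11/4.
Denominator factor (h**2 - 3*h/11 + 6/5): discriminant -2859/605, complex-conjugate roots (3/22) + ((1/110)*sqrt(14295))*i and (3/22) - ((1/110)*sqrt(14295))*i; poles of order 1, moduli (1/5)*sqrt(30) and (1/5)*sqrt(30).
The radius of convergence is the smallest modulus among the singular points: (1/5)*sqrt(30).


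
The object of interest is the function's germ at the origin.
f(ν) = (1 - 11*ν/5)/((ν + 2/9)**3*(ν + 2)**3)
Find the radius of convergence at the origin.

The radius of convergence is 2/9.

Denominator factor (ν + 2/9)^3: pole of order 3 at -2/9, modulus 2/9.
Denominator factor (ν + 2)^3: pole of order 3 at -2, modulus 2.
The radius of convergence is the smallest modulus among the singular points: 2/9.


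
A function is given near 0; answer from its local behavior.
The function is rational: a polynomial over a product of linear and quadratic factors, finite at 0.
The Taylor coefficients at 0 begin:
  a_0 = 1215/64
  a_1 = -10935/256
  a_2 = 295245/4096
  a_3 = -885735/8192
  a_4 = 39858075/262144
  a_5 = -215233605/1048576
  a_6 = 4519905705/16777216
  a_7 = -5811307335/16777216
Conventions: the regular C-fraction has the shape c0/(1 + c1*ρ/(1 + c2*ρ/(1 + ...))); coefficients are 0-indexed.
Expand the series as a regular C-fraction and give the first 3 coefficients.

The regular C-fraction coefficients are [1215/64, 9/4, -9/16].

Taylor coefficients (read off): a_0 = 1215/64, a_1 = -10935/256, a_2 = 295245/4096.
c0 = a_0 = 1215/64. Peel one level at a time: if S = 1 + c*ρ/S' with S'(0) = 1, then c is the ρ-coefficient of S and S' = c*ρ/(S - 1).
S_1 = c0/f = 1 + (9/4)*ρ + (81/64)*ρ^2 + ...; c1 = 9/4.
S_2 = c1*ρ/(S_1 - 1) = 1 + (-9/16)*ρ + ...; c2 = -9/16.


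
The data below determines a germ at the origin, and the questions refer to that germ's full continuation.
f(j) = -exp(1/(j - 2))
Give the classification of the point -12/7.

The point is a regular point.

There is no denominator, hence no pole anywhere.
The essential point of exp(1/(j - (2))) is 2, not -12/7.
So the germ continues analytically to -12/7.


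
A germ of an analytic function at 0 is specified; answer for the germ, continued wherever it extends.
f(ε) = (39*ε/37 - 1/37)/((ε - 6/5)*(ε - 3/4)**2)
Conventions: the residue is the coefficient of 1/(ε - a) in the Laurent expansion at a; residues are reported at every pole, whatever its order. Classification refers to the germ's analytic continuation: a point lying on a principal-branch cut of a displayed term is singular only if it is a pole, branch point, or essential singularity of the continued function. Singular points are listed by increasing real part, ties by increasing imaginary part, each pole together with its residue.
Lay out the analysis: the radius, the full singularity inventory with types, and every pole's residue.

Denominator factor (ε - 6/5): pole of order 1 at 6/5, modulus 6/5.
Denominator factor (ε - 3/4)^2: pole of order 2 at 3/4, modulus 3/4.
The radius of convergence is the smallest modulus among the singular points: 3/4.
At the order-2 pole 3/4 set g(ε) = (ε - (3/4))^2*f(ε) = (39*ε/37 - 1/37)/(ε - 6/5).
Order-2 pole: residue = g'(a); g'(3/4) = -18320/2997, so the residue is -18320/2997.
At the order-1 pole 6/5 set g(ε) = (ε - (6/5))*f(ε) = (39*ε/37 - 1/37)/(ε - 3/4)**2.
Simple pole: residue = g(a) at a = 6/5, which is 18320/2997.
List the singular points by increasing real part (a conjugate pair: the negative imaginary part first).

Radius of convergence at 0: 3/4.
At 3/4: a pole of order 2; residue -18320/2997.
At 6/5: a pole of order 1; residue 18320/2997.


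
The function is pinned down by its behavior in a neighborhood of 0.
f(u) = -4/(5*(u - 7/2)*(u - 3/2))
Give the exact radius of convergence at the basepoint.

The radius of convergence is 3/2.

Denominator factor (u - 7/2): pole of order 1 at 7/2, modulus 7/2.
Denominator factor (u - 3/2): pole of order 1 at 3/2, modulus 3/2.
The radius of convergence is the smallest modulus among the singular points: 3/2.


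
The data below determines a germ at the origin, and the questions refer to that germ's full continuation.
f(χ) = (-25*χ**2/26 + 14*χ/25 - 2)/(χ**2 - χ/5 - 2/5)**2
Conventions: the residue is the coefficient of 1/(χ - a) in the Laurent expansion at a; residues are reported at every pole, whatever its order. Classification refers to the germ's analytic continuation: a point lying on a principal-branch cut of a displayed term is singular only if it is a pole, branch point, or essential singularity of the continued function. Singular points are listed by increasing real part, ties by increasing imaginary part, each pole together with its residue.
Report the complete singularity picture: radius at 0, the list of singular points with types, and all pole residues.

Radius of convergence at 0: -1/10 + (1/10)*sqrt(41).
At 1/10 - (1/10)*sqrt(41): a pole of order 2; residue -(5068/21853)*sqrt(41).
At 1/10 + (1/10)*sqrt(41): a pole of order 2; residue (5068/21853)*sqrt(41).

Denominator factor (χ**2 - χ/5 - 2/5)^2: discriminant 41/25, real irrational roots 1/10 + (1/10)*sqrt(41) and 1/10 - (1/10)*sqrt(41); poles of order 2, moduli 1/10 + (1/10)*sqrt(41) and -1/10 + (1/10)*sqrt(41).
The radius of convergence is the smallest modulus among the singular points: -1/10 + (1/10)*sqrt(41).
The factor χ**2 - χ/5 - 2/5 splits as (χ - a)(χ - a') with a = 1/10 - (1/10)*sqrt(41), a' = 1/10 + (1/10)*sqrt(41). At the order-2 pole a set g(χ) = (χ - a)^2*f(χ) = [-25*χ**2/26 + 14*χ/25 - 2] / (χ - a')^2.
Order-2 pole: residue = g'(a); g'(1/10 - (1/10)*sqrt(41)) = -(5068/21853)*sqrt(41), so the residue is -(5068/21853)*sqrt(41).
The factor χ**2 - χ/5 - 2/5 splits as (χ - a)(χ - a') with a = 1/10 + (1/10)*sqrt(41), a' = 1/10 - (1/10)*sqrt(41). At the order-2 pole a set g(χ) = (χ - a)^2*f(χ) = [-25*χ**2/26 + 14*χ/25 - 2] / (χ - a')^2.
Order-2 pole: residue = g'(a); g'(1/10 + (1/10)*sqrt(41)) = (5068/21853)*sqrt(41), so the residue is (5068/21853)*sqrt(41).
List the singular points by increasing real part (a conjugate pair: the negative imaginary part first).


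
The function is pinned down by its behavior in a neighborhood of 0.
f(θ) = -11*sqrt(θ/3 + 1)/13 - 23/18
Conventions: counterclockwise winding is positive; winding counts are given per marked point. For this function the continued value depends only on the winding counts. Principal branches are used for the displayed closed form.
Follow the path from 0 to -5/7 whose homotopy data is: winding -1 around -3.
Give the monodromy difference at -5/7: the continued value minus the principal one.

Continued minus principal equals (88/273)*sqrt(21).

The rational part is single-valued and drops out of the difference; each branch term changes only by its own monodromy.
(-11/13)*sqrt(1 - θ/(-3)): winding -1 is odd, the square root flips sign, contributing -2*(-11/13)*sqrt(1 - (-5/7)/(-3)) = -2*(-11/13)*sqrt(16/21) = (88/273)*sqrt(21).
Summing the contributions at θ = -5/7 gives (88/273)*sqrt(21).


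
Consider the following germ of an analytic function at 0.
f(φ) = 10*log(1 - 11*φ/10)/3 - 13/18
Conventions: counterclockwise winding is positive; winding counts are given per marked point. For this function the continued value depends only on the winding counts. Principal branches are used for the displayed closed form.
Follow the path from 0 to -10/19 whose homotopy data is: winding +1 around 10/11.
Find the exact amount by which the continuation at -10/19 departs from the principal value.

Continued minus principal equals (20/3)*pi*i.

The rational part is single-valued and drops out of the difference; each branch term changes only by its own monodromy.
(10/3)*log(1 - φ/(10/11)): each positive loop around 10/11 adds 2*pi*i to the log, so winding +1 contributes (10/3)*(1)*2*pi*i = (20/3)*pi*i.
Summing the contributions at φ = -10/19 gives (20/3)*pi*i.


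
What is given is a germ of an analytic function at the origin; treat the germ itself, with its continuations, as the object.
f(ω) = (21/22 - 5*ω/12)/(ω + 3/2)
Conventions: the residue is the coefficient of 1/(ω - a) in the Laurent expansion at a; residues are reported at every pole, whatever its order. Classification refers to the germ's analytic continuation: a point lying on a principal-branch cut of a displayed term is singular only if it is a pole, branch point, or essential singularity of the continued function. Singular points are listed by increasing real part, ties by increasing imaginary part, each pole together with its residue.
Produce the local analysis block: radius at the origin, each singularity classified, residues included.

Radius of convergence at 0: 3/2.
At -3/2: a pole of order 1; residue 139/88.

Denominator factor (ω + 3/2): pole of order 1 at -3/2, modulus 3/2.
The radius of convergence is the smallest modulus among the singular points: 3/2.
At the order-1 pole -3/2 set g(ω) = (ω - (-3/2))*f(ω) = 21/22 - 5*ω/12.
Simple pole: residue = g(a) at a = -3/2, which is 139/88.


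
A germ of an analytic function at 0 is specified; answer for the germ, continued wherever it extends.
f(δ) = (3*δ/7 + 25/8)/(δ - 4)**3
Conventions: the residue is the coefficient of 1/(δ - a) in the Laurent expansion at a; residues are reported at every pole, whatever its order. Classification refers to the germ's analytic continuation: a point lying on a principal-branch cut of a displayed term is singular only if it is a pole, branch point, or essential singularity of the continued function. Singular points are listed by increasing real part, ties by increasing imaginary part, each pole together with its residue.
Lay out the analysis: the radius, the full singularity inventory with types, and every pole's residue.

Radius of convergence at 0: 4.
At 4: a pole of order 3; residue 0.

Denominator factor (δ - 4)^3: pole of order 3 at 4, modulus 4.
The radius of convergence is the smallest modulus among the singular points: 4.
At the order-3 pole 4 set g(δ) = (δ - (4))^3*f(δ) = 3*δ/7 + 25/8.
Order-3 pole: residue = g''(a)/2; g''(4) = 0, so the residue is 0.


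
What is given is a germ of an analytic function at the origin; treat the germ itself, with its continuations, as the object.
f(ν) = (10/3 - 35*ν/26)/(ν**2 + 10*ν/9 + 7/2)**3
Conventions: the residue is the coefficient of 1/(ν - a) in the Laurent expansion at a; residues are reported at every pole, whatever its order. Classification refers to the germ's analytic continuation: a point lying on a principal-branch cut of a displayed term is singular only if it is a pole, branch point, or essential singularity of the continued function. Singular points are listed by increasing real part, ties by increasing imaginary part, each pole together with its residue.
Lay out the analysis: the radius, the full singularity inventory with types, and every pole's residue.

Denominator factor (ν**2 + 10*ν/9 + 7/2)^3: discriminant -1034/81, complex-conjugate roots (-5/9) + ((1/18)*sqrt(1034))*i and (-5/9) - ((1/18)*sqrt(1034))*i; poles of order 3, moduli (1/2)*sqrt(14) and (1/2)*sqrt(14).
The radius of convergence is the smallest modulus among the singular points: (1/2)*sqrt(14).
The factor ν**2 + 10*ν/9 + 7/2 splits as (ν - a)(ν - a') with a = (-5/9) - ((1/18)*sqrt(1034))*i, a' = (-5/9) + ((1/18)*sqrt(1034))*i. At the order-3 pole a set g(ν) = (ν - a)^3*f(ν) = [10/3 - 35*ν/26] / (ν - a')^3.
Order-3 pole: residue = g''(a)/2; g''((-5/9) - ((1/18)*sqrt(1034))*i) = ((18797265/7185797476)*sqrt(1034))*i, so the residue is ((18797265/14371594952)*sqrt(1034))*i.
The factor ν**2 + 10*ν/9 + 7/2 splits as (ν - a)(ν - a') with a = (-5/9) + ((1/18)*sqrt(1034))*i, a' = (-5/9) - ((1/18)*sqrt(1034))*i. At the order-3 pole a set g(ν) = (ν - a)^3*f(ν) = [10/3 - 35*ν/26] / (ν - a')^3.
Order-3 pole: residue = g''(a)/2; g''((-5/9) + ((1/18)*sqrt(1034))*i) = -((18797265/7185797476)*sqrt(1034))*i, so the residue is -((18797265/14371594952)*sqrt(1034))*i.
List the singular points by increasing real part (a conjugate pair: the negative imaginary part first).

Radius of convergence at 0: (1/2)*sqrt(14).
At (-5/9) - ((1/18)*sqrt(1034))*i: a pole of order 3; residue ((18797265/14371594952)*sqrt(1034))*i.
At (-5/9) + ((1/18)*sqrt(1034))*i: a pole of order 3; residue -((18797265/14371594952)*sqrt(1034))*i.


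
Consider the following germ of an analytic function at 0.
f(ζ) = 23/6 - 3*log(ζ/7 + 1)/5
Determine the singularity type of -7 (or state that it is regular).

The term (-3/5)*log(1 - ζ/(-7)) has argument 1 - -7/(-7) = 0 at -7: a logarithmic (infinitely-sheeted) branch point; the remaining terms are analytic or single-valued there.

The point is a logarithmic branch point.


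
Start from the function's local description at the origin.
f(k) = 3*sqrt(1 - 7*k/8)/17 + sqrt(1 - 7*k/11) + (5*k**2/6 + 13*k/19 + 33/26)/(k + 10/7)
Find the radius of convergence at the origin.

Denominator factor (k + 10/7): pole of order 1 at -10/7, modulus 10/7.
Branch term (3/17)*sqrt(1 - k/(8/7)): its argument vanishes at k = 8/7, a square-root branch point, modulus 8/7.
Branch term (1)*sqrt(1 - k/(11/7)): its argument vanishes at k = 11/7, a square-root branch point, modulus 11/7.
The radius of convergence is the smallest modulus among the singular points: 8/7.

The radius of convergence is 8/7.


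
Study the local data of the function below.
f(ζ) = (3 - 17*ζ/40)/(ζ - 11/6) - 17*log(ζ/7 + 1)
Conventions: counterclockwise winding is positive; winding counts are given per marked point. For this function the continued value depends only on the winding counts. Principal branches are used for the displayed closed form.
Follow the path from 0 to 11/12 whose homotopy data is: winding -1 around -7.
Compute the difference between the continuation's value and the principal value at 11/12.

Continued minus principal equals (34)*pi*i.

The rational part is single-valued and drops out of the difference; each branch term changes only by its own monodromy.
(-17)*log(1 - ζ/(-7)): each positive loop around -7 adds 2*pi*i to the log, so winding -1 contributes (-17)*(-1)*2*pi*i = (34)*pi*i.
Summing the contributions at ζ = 11/12 gives (34)*pi*i.


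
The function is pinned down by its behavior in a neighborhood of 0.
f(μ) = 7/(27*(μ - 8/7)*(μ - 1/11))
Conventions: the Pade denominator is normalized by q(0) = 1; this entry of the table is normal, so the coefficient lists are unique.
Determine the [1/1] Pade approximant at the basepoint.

The Pade approximant has numerator coefficients [539/216, 41503/20520]; denominator coefficients [1, -8409/760].

Taylor coefficients needed (expand at 0): a_0 = 539/216, a_1 = 51205/1728, a_2 = 1510817/4608.
Write the denominator as Q(μ) = 1 + q1*μ. Requiring Q*f - P = O(μ^3) with deg P <= 1 kills the coefficients of μ^2..μ^2 in Q*f:
  μ^2: a_2 + q1*a_1 = 0, i.e. 1510817/4608 + (51205/1728)*q1 = 0.
Solving this linear system: q1 = -8409/760.
The numerator is Q*f truncated at degree 1: P0 = a_0 = 539/216; P1 = a_1 + q1*a_0 = 41503/20520.


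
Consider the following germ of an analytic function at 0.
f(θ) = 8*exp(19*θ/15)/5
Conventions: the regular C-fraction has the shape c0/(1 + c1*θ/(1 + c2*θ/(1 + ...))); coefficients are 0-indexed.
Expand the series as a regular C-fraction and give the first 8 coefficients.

Taylor coefficients (expand at 0): a_0 = 8/5, a_1 = 152/75, a_2 = 1444/1125, a_3 = 27436/50625, a_4 = 130321/759375, a_5 = 2476099/56953125, a_6 = 47045881/5125781250, a_7 = 893871739/538207031250.
c0 = a_0 = 8/5. Peel one level at a time: if S = 1 + c*θ/S' with S'(0) = 1, then c is the θ-coefficient of S and S' = c*θ/(S - 1).
S_1 = c0/f = 1 + (-19/15)*θ + (361/450)*θ^2 + ...; c1 = -19/15.
S_2 = c1*θ/(S_1 - 1) = 1 + (19/30)*θ + (361/2700)*θ^2 + ...; c2 = 19/30.
S_3 = c2*θ/(S_2 - 1) = 1 + (-19/90)*θ + (361/8100)*θ^2 + ...; c3 = -19/90.
S_4 = c3*θ/(S_3 - 1) = 1 + (19/90)*θ + (361/13500)*θ^2 + ...; c4 = 19/90.
S_5 = c4*θ/(S_4 - 1) = 1 + (-19/150)*θ + (361/22500)*θ^2 + ...; c5 = -19/150.
S_6 = c5*θ/(S_5 - 1) = 1 + (19/150)*θ + (361/31500)*θ^2 + ...; c6 = 19/150.
S_7 = c6*θ/(S_6 - 1) = 1 + (-19/210)*θ + ...; c7 = -19/210.

The regular C-fraction coefficients are [8/5, -19/15, 19/30, -19/90, 19/90, -19/150, 19/150, -19/210].


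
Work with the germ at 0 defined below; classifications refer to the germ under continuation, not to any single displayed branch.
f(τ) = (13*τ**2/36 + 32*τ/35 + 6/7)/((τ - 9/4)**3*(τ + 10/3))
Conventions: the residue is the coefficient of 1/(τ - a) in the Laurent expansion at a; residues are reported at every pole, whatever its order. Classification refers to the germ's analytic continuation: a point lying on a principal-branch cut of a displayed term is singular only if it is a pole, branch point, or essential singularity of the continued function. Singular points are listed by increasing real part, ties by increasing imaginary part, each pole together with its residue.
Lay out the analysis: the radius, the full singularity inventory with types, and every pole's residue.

Radius of convergence at 0: 9/4.
At -10/3: a pole of order 1; residue -66112/6316023.
At 9/4: a pole of order 3; residue 66112/6316023.

Denominator factor (τ - 9/4)^3: pole of order 3 at 9/4, modulus 9/4.
Denominator factor (τ + 10/3): pole of order 1 at -10/3, modulus 10/3.
The radius of convergence is the smallest modulus among the singular points: 9/4.
At the order-1 pole -10/3 set g(τ) = (τ - (-10/3))*f(τ) = (13*τ**2/36 + 32*τ/35 + 6/7)/(τ - 9/4)**3.
Simple pole: residue = g(a) at a = -10/3, which is -66112/6316023.
At the order-3 pole 9/4 set g(τ) = (τ - (9/4))^3*f(τ) = (13*τ**2/36 + 32*τ/35 + 6/7)/(τ + 10/3).
Order-3 pole: residue = g''(a)/2; g''(9/4) = 132224/6316023, so the residue is 66112/6316023.
List the singular points by increasing real part (a conjugate pair: the negative imaginary part first).


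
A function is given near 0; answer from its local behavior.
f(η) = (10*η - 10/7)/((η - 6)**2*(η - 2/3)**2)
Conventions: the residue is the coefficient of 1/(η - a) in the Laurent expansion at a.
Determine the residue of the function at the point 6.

The residue is -3015/7168.

At the order-2 pole 6 set g(η) = (η - (6))^2*f(η) = (10*η - 10/7)/(η - 2/3)**2.
Order-2 pole: residue = g'(a); g'(6) = -3015/7168, so the residue is -3015/7168.


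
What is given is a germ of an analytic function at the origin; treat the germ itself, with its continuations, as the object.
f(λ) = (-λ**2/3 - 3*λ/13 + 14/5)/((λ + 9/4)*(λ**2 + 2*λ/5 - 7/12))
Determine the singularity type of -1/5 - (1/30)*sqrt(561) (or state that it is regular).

The point is a pole of order 1.

The denominator factor λ**2 + 2*λ/5 - 7/12 vanishes at -1/5 - (1/30)*sqrt(561) and appears to the power 1; the numerator there equals 30713/11700 + (19/5850)*sqrt(561), nonzero, and no other factor vanishes.
Hence a pole whose order is the multiplicity, 1.


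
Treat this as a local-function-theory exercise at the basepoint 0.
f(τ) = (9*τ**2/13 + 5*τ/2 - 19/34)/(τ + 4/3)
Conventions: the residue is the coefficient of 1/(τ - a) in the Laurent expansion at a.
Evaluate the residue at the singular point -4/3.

At the order-1 pole -4/3 set g(τ) = (τ - (-4/3))*f(τ) = 9*τ**2/13 + 5*τ/2 - 19/34.
Simple pole: residue = g(a) at a = -4/3, which is -3529/1326.

The residue is -3529/1326.


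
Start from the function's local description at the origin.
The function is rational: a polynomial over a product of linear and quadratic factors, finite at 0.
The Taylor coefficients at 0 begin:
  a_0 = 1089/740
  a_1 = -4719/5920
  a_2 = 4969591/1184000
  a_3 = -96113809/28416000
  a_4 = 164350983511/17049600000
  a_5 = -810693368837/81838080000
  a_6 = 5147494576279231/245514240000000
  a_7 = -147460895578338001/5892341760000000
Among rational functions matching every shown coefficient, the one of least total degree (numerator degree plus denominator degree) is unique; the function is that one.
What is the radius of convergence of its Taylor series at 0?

The radius of convergence is -3/20 + (1/60)*sqrt(2481).

No rational of total degree below 4 reproduces all 8 coefficients; solving the [0/4] Pade equations on them gives f(ε) = 33/(37*(ε**2 - 3*ε/10 - 2/3)*(ε**2 - ε/12 - 10/11)), whose expansion matches every shown term.
Denominator factor (ε**2 - 3*ε/10 - 2/3): discriminant 827/300, real irrational roots 3/20 + (1/60)*sqrt(2481) and 3/20 - (1/60)*sqrt(2481); poles of order 1, moduli 3/20 + (1/60)*sqrt(2481) and -3/20 + (1/60)*sqrt(2481).
Denominator factor (ε**2 - ε/12 - 10/11): discriminant 5771/1584, real irrational roots 1/24 + (1/264)*sqrt(63481) and 1/24 - (1/264)*sqrt(63481); poles of order 1, moduli 1/24 + (1/264)*sqrt(63481) and -1/24 + (1/264)*sqrt(63481).
The radius of convergence is the smallest modulus among the singular points: -3/20 + (1/60)*sqrt(2481).


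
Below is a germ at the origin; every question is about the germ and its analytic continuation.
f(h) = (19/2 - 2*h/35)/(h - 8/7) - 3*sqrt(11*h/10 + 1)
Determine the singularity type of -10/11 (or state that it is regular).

The point is an algebraic (square-root) branch point.

The term (-3)*sqrt(1 - h/(-10/11)) has argument 1 - -10/11/(-10/11) = 0 at -10/11: a square-root (algebraic, two-sheeted) branch point; the remaining terms are analytic or single-valued there.


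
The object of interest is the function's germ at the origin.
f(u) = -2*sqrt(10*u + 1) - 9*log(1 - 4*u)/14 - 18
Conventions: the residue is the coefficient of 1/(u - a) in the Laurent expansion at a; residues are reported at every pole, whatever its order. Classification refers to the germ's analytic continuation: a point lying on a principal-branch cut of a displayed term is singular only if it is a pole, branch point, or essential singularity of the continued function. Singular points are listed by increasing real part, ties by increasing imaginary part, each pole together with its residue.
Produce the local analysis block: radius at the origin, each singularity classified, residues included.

Radius of convergence at 0: 1/10.
At -1/10: an algebraic (square-root) branch point.
At 1/4: a logarithmic branch point.

Branch term (-2)*sqrt(1 - u/(-1/10)): its argument vanishes at u = -1/10, a square-root branch point, modulus 1/10.
Branch term (-9/14)*log(1 - u/(1/4)): its argument vanishes at u = 1/4, a logarithmic branch point, modulus 1/4.
The radius of convergence is the smallest modulus among the singular points: 1/10.
List the singular points by increasing real part (a conjugate pair: the negative imaginary part first).


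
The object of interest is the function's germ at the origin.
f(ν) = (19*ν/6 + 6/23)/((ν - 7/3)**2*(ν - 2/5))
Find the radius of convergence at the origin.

The radius of convergence is 2/5.

Denominator factor (ν - 2/5): pole of order 1 at 2/5, modulus 2/5.
Denominator factor (ν - 7/3)^2: pole of order 2 at 7/3, modulus 7/3.
The radius of convergence is the smallest modulus among the singular points: 2/5.


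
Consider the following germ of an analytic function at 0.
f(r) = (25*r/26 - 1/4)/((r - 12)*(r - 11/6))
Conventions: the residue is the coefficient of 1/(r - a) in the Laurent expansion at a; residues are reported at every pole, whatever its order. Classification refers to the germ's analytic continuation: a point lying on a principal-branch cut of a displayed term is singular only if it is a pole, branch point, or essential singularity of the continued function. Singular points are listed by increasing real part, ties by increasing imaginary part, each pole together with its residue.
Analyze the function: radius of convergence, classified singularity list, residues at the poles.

Denominator factor (r - 11/6): pole of order 1 at 11/6, modulus 11/6.
Denominator factor (r - 12): pole of order 1 at 12, modulus 12.
The radius of convergence is the smallest modulus among the singular points: 11/6.
At the order-1 pole 11/6 set g(r) = (r - (11/6))*f(r) = (25*r/26 - 1/4)/(r - 12).
Simple pole: residue = g(a) at a = 11/6, which is -118/793.
At the order-1 pole 12 set g(r) = (r - (12))*f(r) = (25*r/26 - 1/4)/(r - 11/6).
Simple pole: residue = g(a) at a = 12, which is 1761/1586.
List the singular points by increasing real part (a conjugate pair: the negative imaginary part first).

Radius of convergence at 0: 11/6.
At 11/6: a pole of order 1; residue -118/793.
At 12: a pole of order 1; residue 1761/1586.


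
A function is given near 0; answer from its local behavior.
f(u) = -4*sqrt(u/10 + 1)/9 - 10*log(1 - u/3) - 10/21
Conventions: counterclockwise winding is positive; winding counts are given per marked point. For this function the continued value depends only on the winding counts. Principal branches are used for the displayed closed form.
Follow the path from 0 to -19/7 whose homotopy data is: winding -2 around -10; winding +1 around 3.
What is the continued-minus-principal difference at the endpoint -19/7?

The rational part is single-valued and drops out of the difference; each branch term changes only by its own monodromy.
(-4/9)*sqrt(1 - u/(-10)): winding -2 is even, the square root returns to the same sheet, contribution 0.
(-10)*log(1 - u/(3)): each positive loop around 3 adds 2*pi*i to the log, so winding +1 contributes (-10)*(1)*2*pi*i = -(20)*pi*i.
Summing the contributions at u = -19/7 gives -(20)*pi*i.

Continued minus principal equals -(20)*pi*i.


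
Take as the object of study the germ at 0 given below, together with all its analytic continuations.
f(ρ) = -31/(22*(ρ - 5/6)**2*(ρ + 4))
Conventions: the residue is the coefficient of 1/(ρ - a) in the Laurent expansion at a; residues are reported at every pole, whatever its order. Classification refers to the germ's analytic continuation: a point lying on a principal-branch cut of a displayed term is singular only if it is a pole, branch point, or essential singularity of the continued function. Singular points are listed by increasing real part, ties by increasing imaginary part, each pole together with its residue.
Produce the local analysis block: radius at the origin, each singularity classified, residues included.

Denominator factor (ρ - 5/6)^2: pole of order 2 at 5/6, modulus 5/6.
Denominator factor (ρ + 4): pole of order 1 at -4, modulus 4.
The radius of convergence is the smallest modulus among the singular points: 5/6.
At the order-1 pole -4 set g(ρ) = (ρ - (-4))*f(ρ) = -31/(22*(ρ - 5/6)**2).
Simple pole: residue = g(a) at a = -4, which is -558/9251.
At the order-2 pole 5/6 set g(ρ) = (ρ - (5/6))^2*f(ρ) = -31/(22*(ρ + 4)).
Order-2 pole: residue = g'(a); g'(5/6) = 558/9251, so the residue is 558/9251.
List the singular points by increasing real part (a conjugate pair: the negative imaginary part first).

Radius of convergence at 0: 5/6.
At -4: a pole of order 1; residue -558/9251.
At 5/6: a pole of order 2; residue 558/9251.


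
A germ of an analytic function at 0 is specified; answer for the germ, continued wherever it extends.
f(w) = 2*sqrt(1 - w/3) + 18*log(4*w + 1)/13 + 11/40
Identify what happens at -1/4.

The term (18/13)*log(1 - w/(-1/4)) has argument 1 - -1/4/(-1/4) = 0 at -1/4: a logarithmic (infinitely-sheeted) branch point; the remaining terms are analytic or single-valued there.

The point is a logarithmic branch point.


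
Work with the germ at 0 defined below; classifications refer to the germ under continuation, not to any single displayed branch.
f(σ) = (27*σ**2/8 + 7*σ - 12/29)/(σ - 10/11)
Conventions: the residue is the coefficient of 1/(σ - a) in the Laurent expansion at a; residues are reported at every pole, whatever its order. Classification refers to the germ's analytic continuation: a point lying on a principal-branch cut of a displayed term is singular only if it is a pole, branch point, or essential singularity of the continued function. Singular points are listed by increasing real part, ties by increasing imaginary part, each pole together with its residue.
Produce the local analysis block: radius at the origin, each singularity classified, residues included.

Radius of convergence at 0: 10/11.
At 10/11: a pole of order 1; residue 61331/7018.

Denominator factor (σ - 10/11): pole of order 1 at 10/11, modulus 10/11.
The radius of convergence is the smallest modulus among the singular points: 10/11.
At the order-1 pole 10/11 set g(σ) = (σ - (10/11))*f(σ) = 27*σ**2/8 + 7*σ - 12/29.
Simple pole: residue = g(a) at a = 10/11, which is 61331/7018.


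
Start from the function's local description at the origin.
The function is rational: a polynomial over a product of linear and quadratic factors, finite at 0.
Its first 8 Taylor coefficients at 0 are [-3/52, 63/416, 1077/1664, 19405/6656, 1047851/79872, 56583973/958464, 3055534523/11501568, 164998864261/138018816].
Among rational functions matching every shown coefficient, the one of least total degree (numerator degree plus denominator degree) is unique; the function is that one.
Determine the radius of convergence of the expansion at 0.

No rational of total degree below 3 reproduces all 8 coefficients; solving the [1/2] Pade equations on them gives f(ξ) = (2/13 - 13*ξ/12)/((ξ - 2/9)*(ξ + 12)), whose expansion matches every shown term.
Denominator factor (ξ - 2/9): pole of order 1 at 2/9, modulus 2/9.
Denominator factor (ξ + 12): pole of order 1 at -12, modulus 12.
The radius of convergence is the smallest modulus among the singular points: 2/9.

The radius of convergence is 2/9.


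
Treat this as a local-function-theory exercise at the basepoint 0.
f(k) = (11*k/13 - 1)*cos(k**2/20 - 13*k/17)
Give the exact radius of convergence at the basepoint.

The radius of convergence is infinite.

The factor cos(k**2/20 - 13*k/17) is entire and contributes no finite singular point.
The polynomial part has no poles.
No finite singular points: the Taylor series at 0 converges everywhere.


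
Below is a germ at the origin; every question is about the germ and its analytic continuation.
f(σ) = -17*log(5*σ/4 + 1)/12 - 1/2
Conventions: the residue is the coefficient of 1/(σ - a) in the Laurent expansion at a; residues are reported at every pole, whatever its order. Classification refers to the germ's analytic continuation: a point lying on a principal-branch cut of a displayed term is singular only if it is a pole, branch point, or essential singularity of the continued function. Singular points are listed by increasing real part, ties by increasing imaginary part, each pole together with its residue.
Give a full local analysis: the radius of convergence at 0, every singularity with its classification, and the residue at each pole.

Radius of convergence at 0: 4/5.
At -4/5: a logarithmic branch point.

Branch term (-17/12)*log(1 - σ/(-4/5)): its argument vanishes at σ = -4/5, a logarithmic branch point, modulus 4/5.
The radius of convergence is the smallest modulus among the singular points: 4/5.


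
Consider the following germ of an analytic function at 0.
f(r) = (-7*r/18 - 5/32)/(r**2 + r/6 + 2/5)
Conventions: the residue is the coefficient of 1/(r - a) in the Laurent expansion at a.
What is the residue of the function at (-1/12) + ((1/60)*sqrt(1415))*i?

The residue is (-7/36) + ((107/40752)*sqrt(1415))*i.

The factor r**2 + r/6 + 2/5 splits as (r - a)(r - a') with a = (-1/12) + ((1/60)*sqrt(1415))*i, a' = (-1/12) - ((1/60)*sqrt(1415))*i. At the order-1 pole a set g(r) = (r - a)*f(r) = [-7*r/18 - 5/32] / (r - a').
Simple pole: residue = g(a) at a = (-1/12) + ((1/60)*sqrt(1415))*i, which is (-7/36) + ((107/40752)*sqrt(1415))*i.


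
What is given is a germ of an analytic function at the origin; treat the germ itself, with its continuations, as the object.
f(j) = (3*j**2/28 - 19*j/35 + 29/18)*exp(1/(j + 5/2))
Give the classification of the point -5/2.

The point is an essential singularity.

The exponent 1/(j - (-5/2)) has a pole at -5/2, so exp(1/(j - (-5/2))) takes every nonzero value near it: an essential singularity (not a pole of any order).


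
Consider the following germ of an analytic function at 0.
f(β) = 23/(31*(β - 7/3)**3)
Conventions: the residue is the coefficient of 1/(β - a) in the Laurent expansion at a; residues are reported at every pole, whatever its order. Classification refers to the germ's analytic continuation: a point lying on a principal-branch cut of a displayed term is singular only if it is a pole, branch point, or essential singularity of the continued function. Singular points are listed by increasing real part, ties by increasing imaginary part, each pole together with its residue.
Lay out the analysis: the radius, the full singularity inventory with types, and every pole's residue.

Radius of convergence at 0: 7/3.
At 7/3: a pole of order 3; residue 0.

Denominator factor (β - 7/3)^3: pole of order 3 at 7/3, modulus 7/3.
The radius of convergence is the smallest modulus among the singular points: 7/3.
At the order-3 pole 7/3 set g(β) = (β - (7/3))^3*f(β) = 23/31.
Order-3 pole: residue = g''(a)/2; g''(7/3) = 0, so the residue is 0.


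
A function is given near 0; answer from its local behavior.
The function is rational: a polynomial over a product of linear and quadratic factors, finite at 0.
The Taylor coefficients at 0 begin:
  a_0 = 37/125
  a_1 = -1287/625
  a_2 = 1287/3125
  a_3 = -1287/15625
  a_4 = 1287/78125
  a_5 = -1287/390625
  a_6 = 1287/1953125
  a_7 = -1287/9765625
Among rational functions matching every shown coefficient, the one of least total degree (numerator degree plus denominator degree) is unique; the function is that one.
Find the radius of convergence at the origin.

No rational of total degree below 2 reproduces all 8 coefficients; solving the [1/1] Pade equations on them gives f(θ) = (37/25 - 10*θ)/(θ + 5), whose expansion matches every shown term.
Denominator factor (θ + 5): pole of order 1 at -5, modulus 5.
The radius of convergence is the smallest modulus among the singular points: 5.

The radius of convergence is 5.


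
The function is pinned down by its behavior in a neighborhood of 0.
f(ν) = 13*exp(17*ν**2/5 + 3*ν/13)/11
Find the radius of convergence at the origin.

The factor exp(17*ν**2/5 + 3*ν/13) is entire and contributes no finite singular point.
The polynomial part has no poles.
No finite singular points: the Taylor series at 0 converges everywhere.

The radius of convergence is infinite.


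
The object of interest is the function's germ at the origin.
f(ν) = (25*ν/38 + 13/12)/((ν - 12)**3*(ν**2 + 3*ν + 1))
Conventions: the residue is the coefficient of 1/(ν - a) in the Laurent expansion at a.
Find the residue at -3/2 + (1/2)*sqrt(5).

The residue is -194353/1351980948 - (13166/563325395)*sqrt(5).

The factor ν**2 + 3*ν + 1 splits as (ν - a)(ν - a') with a = -3/2 + (1/2)*sqrt(5), a' = -3/2 - (1/2)*sqrt(5). At the order-1 pole a set g(ν) = (ν - a)*f(ν) = [(25*ν/38 + 13/12)/(ν - 12)**3] / (ν - a').
Simple pole: residue = g(a) at a = -3/2 + (1/2)*sqrt(5), which is -194353/1351980948 - (13166/563325395)*sqrt(5).


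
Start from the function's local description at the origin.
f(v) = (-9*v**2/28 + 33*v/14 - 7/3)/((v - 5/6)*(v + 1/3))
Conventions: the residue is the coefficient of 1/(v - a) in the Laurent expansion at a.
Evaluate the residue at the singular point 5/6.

The residue is -199/392.

At the order-1 pole 5/6 set g(v) = (v - (5/6))*f(v) = (-9*v**2/28 + 33*v/14 - 7/3)/(v + 1/3).
Simple pole: residue = g(a) at a = 5/6, which is -199/392.


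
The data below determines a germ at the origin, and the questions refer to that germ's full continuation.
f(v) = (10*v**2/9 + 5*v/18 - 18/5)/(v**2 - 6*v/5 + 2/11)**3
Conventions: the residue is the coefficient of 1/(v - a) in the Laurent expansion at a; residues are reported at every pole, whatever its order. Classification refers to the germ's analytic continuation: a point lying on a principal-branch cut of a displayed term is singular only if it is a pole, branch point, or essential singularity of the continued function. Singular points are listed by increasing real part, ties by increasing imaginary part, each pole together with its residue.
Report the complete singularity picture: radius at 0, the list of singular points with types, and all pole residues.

Radius of convergence at 0: 3/5 - (7/55)*sqrt(11).
At 3/5 - (7/55)*sqrt(11): a pole of order 3; residue (9040625/691488)*sqrt(11).
At 3/5 + (7/55)*sqrt(11): a pole of order 3; residue -(9040625/691488)*sqrt(11).


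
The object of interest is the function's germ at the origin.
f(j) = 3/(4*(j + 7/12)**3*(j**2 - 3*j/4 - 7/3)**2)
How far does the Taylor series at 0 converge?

Denominator factor (j**2 - 3*j/4 - 7/3)^2: discriminant 475/48, real irrational roots 3/8 + (5/24)*sqrt(57) and 3/8 - (5/24)*sqrt(57); poles of order 2, moduli 3/8 + (5/24)*sqrt(57) and -3/8 + (5/24)*sqrt(57).
Denominator factor (j + 7/12)^3: pole of order 3 at -7/12, modulus 7/12.
The radius of convergence is the smallest modulus among the singular points: 7/12.

The radius of convergence is 7/12.


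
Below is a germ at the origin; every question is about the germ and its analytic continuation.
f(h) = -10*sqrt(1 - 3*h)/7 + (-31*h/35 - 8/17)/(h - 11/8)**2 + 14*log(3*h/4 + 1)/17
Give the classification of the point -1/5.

The point is a regular point.

Denominator factors: h - 11/8 = -63/40 at h = -1/5 — none vanishes.
Branch term log(1 - h/(-4/3)): argument at -1/5 is 17/20, nonzero, so -1/5 is not its branch point (a point on a principal cut is still regular for the continued germ).
Branch term sqrt(1 - h/(1/3)): argument at -1/5 is 8/5, nonzero, so -1/5 is not its branch point (a point on a principal cut is still regular for the continued germ).
So the germ continues analytically to -1/5.
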